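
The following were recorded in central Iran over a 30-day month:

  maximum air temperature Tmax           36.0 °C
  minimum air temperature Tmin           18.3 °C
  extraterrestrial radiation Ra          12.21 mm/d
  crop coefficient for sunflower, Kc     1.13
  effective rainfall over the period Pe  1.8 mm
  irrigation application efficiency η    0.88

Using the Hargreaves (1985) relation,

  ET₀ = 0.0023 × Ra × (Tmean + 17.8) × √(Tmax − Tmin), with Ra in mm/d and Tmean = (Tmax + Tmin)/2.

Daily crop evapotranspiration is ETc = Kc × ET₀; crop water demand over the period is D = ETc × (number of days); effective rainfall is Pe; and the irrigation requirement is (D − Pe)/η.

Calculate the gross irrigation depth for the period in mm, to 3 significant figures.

Tmean = (36.0 + 18.3)/2 = 27.15 °C
ET₀ = 0.0023 × 12.21 × (27.15 + 17.8) × √17.7 = 0.0023 × 12.21 × 44.95 × 4.2071 = 5.3108 mm/d
ETc = Kc × ET₀ = 1.13 × 5.3108 = 6.0012 mm/d
Crop demand D = ETc × 30 d = 6.0012 × 30 = 180.036 mm
D − Pe = 180.036 − 1.8 = 178.236 mm
Gross irrigation = 178.236 / 0.88 = 202.541 mm

203 mm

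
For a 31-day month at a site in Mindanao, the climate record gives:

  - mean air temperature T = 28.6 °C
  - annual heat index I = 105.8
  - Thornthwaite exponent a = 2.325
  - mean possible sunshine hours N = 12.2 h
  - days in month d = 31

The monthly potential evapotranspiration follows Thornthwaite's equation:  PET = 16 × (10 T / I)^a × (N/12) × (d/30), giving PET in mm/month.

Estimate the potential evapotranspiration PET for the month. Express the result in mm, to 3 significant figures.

170 mm

10T/I = 10 × 28.6 / 105.8 = 2.7032
(10T/I)^a = 2.7032^2.325 = 10.0952
Uncorrected PET = 16 × 10.0952 = 161.523 mm
Correction = (N/12)(d/30) = (12.2/12)(31/30) = 1.0506
PET = 161.523 × 1.0506 = 169.696 mm/month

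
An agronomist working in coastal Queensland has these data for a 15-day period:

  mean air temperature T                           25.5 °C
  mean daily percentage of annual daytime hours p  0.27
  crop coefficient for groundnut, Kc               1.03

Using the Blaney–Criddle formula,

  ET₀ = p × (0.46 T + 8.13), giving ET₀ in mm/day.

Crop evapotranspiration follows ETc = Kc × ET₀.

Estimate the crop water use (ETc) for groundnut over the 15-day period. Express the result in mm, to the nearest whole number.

ET₀ = 0.27 × (0.46 × 25.5 + 8.13) = 0.27 × 19.860 = 5.3622 mm/d
ETc = Kc × ET₀ = 1.03 × 5.3622 = 5.5231 mm/d
Over 15 days: 5.5231 × 15 = 82.847 mm

83 mm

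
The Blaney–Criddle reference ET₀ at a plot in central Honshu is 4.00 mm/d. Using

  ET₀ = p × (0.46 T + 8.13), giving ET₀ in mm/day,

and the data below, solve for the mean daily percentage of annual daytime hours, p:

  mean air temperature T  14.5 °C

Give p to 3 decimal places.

p = ET₀ / (0.46 T + 8.13) = 4.00 / (0.46 × 14.5 + 8.13) = 4.00 / 14.800 = 0.2703

0.270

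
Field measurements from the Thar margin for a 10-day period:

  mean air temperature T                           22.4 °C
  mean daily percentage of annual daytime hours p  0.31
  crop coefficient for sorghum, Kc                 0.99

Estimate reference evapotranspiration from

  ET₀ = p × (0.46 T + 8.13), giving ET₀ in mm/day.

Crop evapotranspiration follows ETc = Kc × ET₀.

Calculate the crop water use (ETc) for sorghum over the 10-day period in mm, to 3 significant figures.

56.6 mm

ET₀ = 0.31 × (0.46 × 22.4 + 8.13) = 0.31 × 18.434 = 5.7145 mm/d
ETc = Kc × ET₀ = 0.99 × 5.7145 = 5.6574 mm/d
Over 10 days: 5.6574 × 10 = 56.574 mm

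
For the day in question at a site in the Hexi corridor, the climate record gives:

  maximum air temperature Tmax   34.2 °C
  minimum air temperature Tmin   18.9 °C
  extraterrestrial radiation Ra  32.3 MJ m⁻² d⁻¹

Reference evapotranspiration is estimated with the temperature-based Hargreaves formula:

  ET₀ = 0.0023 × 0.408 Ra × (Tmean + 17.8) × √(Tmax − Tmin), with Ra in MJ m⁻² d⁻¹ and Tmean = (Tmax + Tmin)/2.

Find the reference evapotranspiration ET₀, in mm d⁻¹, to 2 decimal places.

Tmean = (34.2 + 18.9)/2 = 26.55 °C
0.408 Ra = 0.408 × 32.3 = 13.1784 mm/d equivalent
ET₀ = 0.0023 × 13.1784 × (26.55 + 17.8) × √15.3 = 0.0023 × 13.1784 × 44.35 × 3.9115 = 5.2581 mm/d

5.26 mm d⁻¹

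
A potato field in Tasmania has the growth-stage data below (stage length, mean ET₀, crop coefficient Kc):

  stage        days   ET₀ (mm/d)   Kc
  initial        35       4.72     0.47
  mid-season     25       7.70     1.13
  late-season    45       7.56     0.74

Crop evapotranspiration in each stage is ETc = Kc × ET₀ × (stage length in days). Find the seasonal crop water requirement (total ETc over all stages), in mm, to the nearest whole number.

547 mm

initial: 0.47 × 4.72 × 35 = 77.64 mm
mid-season: 1.13 × 7.70 × 25 = 217.53 mm
late-season: 0.74 × 7.56 × 45 = 251.75 mm
Seasonal total = 546.92 mm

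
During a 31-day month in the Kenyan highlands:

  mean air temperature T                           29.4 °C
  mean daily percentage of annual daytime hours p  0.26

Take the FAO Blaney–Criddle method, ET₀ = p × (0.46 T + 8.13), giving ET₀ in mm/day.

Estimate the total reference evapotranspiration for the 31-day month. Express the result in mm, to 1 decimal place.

174.5 mm

ET₀ = 0.26 × (0.46 × 29.4 + 8.13) = 0.26 × 21.654 = 5.6300 mm/d
Monthly total = 5.6300 × 31 = 174.530 mm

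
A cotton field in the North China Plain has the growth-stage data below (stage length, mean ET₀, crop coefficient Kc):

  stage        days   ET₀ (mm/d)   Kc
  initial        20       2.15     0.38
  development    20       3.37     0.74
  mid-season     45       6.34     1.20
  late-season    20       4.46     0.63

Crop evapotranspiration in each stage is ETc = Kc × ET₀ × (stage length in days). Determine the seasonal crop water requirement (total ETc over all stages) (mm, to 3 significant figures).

465 mm

initial: 0.38 × 2.15 × 20 = 16.34 mm
development: 0.74 × 3.37 × 20 = 49.88 mm
mid-season: 1.20 × 6.34 × 45 = 342.36 mm
late-season: 0.63 × 4.46 × 20 = 56.20 mm
Seasonal total = 464.78 mm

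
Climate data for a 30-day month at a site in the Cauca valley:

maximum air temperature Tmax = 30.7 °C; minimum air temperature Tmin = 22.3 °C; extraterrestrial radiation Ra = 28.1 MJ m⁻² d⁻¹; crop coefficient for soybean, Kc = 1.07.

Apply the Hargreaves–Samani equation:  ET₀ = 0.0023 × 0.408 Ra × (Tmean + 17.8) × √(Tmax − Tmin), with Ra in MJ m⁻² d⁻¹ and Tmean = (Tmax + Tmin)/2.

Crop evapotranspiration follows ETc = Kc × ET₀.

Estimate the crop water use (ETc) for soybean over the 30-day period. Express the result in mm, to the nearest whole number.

109 mm

Tmean = (30.7 + 22.3)/2 = 26.50 °C
0.408 Ra = 0.408 × 28.1 = 11.4648 mm/d equivalent
ET₀ = 0.0023 × 11.4648 × (26.50 + 17.8) × √8.4 = 0.0023 × 11.4648 × 44.30 × 2.8983 = 3.3856 mm/d
ETc = Kc × ET₀ = 1.07 × 3.3856 = 3.6226 mm/d
Over 30 days: 3.6226 × 30 = 108.678 mm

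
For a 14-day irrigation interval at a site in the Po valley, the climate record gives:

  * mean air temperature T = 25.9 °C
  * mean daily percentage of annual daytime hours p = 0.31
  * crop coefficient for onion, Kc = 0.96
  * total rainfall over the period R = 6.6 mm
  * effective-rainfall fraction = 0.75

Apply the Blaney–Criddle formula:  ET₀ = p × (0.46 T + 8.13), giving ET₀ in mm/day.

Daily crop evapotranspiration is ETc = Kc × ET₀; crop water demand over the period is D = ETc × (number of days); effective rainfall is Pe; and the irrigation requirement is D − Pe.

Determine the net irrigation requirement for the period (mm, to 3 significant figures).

78.6 mm

ET₀ = 0.31 × (0.46 × 25.9 + 8.13) = 0.31 × 20.044 = 6.2136 mm/d
ETc = Kc × ET₀ = 0.96 × 6.2136 = 5.9651 mm/d
Crop demand D = ETc × 14 d = 5.9651 × 14 = 83.511 mm
Pe = 0.75 × 6.6 = 4.950 mm
D − Pe = 83.511 − 4.950 = 78.561 mm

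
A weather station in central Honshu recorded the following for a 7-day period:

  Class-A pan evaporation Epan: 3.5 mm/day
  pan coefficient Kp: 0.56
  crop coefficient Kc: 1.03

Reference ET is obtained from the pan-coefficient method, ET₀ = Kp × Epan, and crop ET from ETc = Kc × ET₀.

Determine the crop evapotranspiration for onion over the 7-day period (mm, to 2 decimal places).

ET₀ = 0.56 × 3.5 = 1.9600 mm/d
ETc = Kc × ET₀ = 1.03 × 1.9600 = 2.0188 mm/d
Over 7 days: 2.0188 × 7 = 14.132 mm

14.13 mm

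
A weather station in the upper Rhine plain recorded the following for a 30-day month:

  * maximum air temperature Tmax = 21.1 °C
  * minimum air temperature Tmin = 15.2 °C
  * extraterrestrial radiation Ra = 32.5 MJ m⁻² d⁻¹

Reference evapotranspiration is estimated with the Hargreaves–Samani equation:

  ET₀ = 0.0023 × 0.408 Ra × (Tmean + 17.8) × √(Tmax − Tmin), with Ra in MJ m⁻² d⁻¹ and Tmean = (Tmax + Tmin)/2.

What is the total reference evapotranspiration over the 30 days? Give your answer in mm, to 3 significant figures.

79.9 mm

Tmean = (21.1 + 15.2)/2 = 18.15 °C
0.408 Ra = 0.408 × 32.5 = 13.2600 mm/d equivalent
ET₀ = 0.0023 × 13.2600 × (18.15 + 17.8) × √5.9 = 0.0023 × 13.2600 × 35.95 × 2.4290 = 2.6632 mm/d
Over 30 days: 2.6632 × 30 = 79.896 mm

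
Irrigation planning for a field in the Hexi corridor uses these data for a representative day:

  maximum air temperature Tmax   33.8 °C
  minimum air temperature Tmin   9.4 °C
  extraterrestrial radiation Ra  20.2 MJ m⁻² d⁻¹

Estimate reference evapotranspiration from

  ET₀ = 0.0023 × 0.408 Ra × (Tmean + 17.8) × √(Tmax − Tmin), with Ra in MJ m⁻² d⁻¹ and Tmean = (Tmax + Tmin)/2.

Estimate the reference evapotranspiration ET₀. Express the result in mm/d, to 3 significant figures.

3.69 mm/d

Tmean = (33.8 + 9.4)/2 = 21.60 °C
0.408 Ra = 0.408 × 20.2 = 8.2416 mm/d equivalent
ET₀ = 0.0023 × 8.2416 × (21.60 + 17.8) × √24.4 = 0.0023 × 8.2416 × 39.40 × 4.9396 = 3.6892 mm/d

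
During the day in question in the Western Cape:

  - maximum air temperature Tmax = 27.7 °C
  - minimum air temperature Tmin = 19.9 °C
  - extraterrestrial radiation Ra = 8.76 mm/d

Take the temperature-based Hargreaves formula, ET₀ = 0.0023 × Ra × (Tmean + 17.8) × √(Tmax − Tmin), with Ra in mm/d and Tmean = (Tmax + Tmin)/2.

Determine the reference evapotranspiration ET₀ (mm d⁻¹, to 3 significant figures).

2.34 mm d⁻¹

Tmean = (27.7 + 19.9)/2 = 23.80 °C
ET₀ = 0.0023 × 8.76 × (23.80 + 17.8) × √7.8 = 0.0023 × 8.76 × 41.60 × 2.7928 = 2.3408 mm/d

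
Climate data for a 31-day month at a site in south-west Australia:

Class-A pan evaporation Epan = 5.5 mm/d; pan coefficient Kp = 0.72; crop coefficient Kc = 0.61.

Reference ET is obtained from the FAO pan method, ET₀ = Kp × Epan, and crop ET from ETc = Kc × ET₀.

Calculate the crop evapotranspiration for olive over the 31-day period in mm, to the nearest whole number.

75 mm

ET₀ = 0.72 × 5.5 = 3.9600 mm/d
ETc = Kc × ET₀ = 0.61 × 3.9600 = 2.4156 mm/d
Over 31 days: 2.4156 × 31 = 74.884 mm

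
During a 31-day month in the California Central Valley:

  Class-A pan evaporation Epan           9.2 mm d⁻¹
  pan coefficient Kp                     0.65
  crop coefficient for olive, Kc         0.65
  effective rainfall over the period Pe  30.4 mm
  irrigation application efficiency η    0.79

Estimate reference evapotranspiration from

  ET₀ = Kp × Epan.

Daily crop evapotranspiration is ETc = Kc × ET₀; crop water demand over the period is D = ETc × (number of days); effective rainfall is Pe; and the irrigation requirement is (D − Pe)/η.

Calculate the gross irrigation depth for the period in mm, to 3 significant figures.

114 mm

ET₀ = 0.65 × 9.2 = 5.9800 mm/d
ETc = Kc × ET₀ = 0.65 × 5.9800 = 3.8870 mm/d
Crop demand D = ETc × 31 d = 3.8870 × 31 = 120.497 mm
D − Pe = 120.497 − 30.4 = 90.097 mm
Gross irrigation = 90.097 / 0.79 = 114.047 mm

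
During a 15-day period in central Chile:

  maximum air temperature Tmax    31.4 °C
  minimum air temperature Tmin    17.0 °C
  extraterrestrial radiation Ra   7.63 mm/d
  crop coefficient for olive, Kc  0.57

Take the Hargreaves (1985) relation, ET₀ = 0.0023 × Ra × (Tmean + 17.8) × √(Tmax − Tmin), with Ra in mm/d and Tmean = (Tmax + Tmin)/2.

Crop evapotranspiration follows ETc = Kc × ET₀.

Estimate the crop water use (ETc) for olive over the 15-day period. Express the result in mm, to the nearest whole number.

24 mm

Tmean = (31.4 + 17.0)/2 = 24.20 °C
ET₀ = 0.0023 × 7.63 × (24.20 + 17.8) × √14.4 = 0.0023 × 7.63 × 42.00 × 3.7947 = 2.7969 mm/d
ETc = Kc × ET₀ = 0.57 × 2.7969 = 1.5942 mm/d
Over 15 days: 1.5942 × 15 = 23.913 mm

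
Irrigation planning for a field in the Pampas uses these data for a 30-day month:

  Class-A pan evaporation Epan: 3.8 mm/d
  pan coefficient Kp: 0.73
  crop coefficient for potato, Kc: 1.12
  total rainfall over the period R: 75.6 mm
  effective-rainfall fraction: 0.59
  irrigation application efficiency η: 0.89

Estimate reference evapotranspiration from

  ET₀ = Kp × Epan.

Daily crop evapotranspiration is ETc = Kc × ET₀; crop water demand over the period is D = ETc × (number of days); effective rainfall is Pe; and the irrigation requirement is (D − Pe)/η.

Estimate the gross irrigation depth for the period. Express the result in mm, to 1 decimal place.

ET₀ = 0.73 × 3.8 = 2.7740 mm/d
ETc = Kc × ET₀ = 1.12 × 2.7740 = 3.1069 mm/d
Crop demand D = ETc × 30 d = 3.1069 × 30 = 93.207 mm
Pe = 0.59 × 75.6 = 44.604 mm
D − Pe = 93.207 − 44.604 = 48.603 mm
Gross irrigation = 48.603 / 0.89 = 54.610 mm

54.6 mm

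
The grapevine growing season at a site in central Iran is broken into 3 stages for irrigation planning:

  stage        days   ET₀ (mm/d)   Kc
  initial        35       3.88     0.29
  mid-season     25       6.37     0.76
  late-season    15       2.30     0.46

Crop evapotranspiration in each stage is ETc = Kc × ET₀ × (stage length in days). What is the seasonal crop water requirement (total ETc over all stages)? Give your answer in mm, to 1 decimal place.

initial: 0.29 × 3.88 × 35 = 39.38 mm
mid-season: 0.76 × 6.37 × 25 = 121.03 mm
late-season: 0.46 × 2.30 × 15 = 15.87 mm
Seasonal total = 176.28 mm

176.3 mm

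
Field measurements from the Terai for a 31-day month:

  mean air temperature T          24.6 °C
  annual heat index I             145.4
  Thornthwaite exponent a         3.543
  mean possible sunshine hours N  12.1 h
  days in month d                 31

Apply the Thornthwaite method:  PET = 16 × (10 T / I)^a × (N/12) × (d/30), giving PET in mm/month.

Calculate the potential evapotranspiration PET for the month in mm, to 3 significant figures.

107 mm

10T/I = 10 × 24.6 / 145.4 = 1.6919
(10T/I)^a = 1.6919^3.543 = 6.4436
Uncorrected PET = 16 × 6.4436 = 103.098 mm
Correction = (N/12)(d/30) = (12.1/12)(31/30) = 1.0419
PET = 103.098 × 1.0419 = 107.418 mm/month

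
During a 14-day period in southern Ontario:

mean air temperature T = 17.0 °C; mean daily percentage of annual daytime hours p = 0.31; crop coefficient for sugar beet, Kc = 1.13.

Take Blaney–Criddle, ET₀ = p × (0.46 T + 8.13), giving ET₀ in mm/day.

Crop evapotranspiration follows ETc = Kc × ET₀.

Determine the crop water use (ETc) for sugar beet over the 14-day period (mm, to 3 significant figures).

ET₀ = 0.31 × (0.46 × 17.0 + 8.13) = 0.31 × 15.950 = 4.9445 mm/d
ETc = Kc × ET₀ = 1.13 × 4.9445 = 5.5873 mm/d
Over 14 days: 5.5873 × 14 = 78.222 mm

78.2 mm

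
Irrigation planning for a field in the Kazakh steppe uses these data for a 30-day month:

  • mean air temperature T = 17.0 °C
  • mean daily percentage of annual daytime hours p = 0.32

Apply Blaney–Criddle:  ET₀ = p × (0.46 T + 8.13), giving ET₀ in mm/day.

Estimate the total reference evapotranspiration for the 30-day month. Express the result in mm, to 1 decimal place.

ET₀ = 0.32 × (0.46 × 17.0 + 8.13) = 0.32 × 15.950 = 5.1040 mm/d
Monthly total = 5.1040 × 30 = 153.120 mm

153.1 mm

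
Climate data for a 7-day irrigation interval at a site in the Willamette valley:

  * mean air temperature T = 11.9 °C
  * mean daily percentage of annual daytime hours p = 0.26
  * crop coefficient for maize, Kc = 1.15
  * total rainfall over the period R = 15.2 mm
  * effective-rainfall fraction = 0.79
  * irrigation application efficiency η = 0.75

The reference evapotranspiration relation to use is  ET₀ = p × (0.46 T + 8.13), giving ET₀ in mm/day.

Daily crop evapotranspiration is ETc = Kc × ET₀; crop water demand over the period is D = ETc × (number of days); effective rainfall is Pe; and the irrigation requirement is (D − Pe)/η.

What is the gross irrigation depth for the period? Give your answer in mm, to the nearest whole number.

22 mm

ET₀ = 0.26 × (0.46 × 11.9 + 8.13) = 0.26 × 13.604 = 3.5370 mm/d
ETc = Kc × ET₀ = 1.15 × 3.5370 = 4.0676 mm/d
Crop demand D = ETc × 7 d = 4.0676 × 7 = 28.473 mm
Pe = 0.79 × 15.2 = 12.008 mm
D − Pe = 28.473 − 12.008 = 16.465 mm
Gross irrigation = 16.465 / 0.75 = 21.953 mm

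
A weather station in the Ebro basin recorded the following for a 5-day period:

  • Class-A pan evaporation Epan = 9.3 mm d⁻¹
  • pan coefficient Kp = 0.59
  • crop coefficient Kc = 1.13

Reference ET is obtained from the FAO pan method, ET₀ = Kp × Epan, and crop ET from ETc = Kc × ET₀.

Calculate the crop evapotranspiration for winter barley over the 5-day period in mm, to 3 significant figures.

31.0 mm

ET₀ = 0.59 × 9.3 = 5.4870 mm/d
ETc = Kc × ET₀ = 1.13 × 5.4870 = 6.2003 mm/d
Over 5 days: 6.2003 × 5 = 31.002 mm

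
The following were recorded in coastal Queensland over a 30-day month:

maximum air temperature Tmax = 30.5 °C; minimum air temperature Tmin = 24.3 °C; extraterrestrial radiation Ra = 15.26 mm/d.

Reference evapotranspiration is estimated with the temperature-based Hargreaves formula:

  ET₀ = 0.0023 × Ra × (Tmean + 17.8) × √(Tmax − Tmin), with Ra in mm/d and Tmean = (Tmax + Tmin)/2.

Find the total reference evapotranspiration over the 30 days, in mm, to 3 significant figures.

119 mm

Tmean = (30.5 + 24.3)/2 = 27.40 °C
ET₀ = 0.0023 × 15.26 × (27.40 + 17.8) × √6.2 = 0.0023 × 15.26 × 45.20 × 2.4900 = 3.9502 mm/d
Over 30 days: 3.9502 × 30 = 118.506 mm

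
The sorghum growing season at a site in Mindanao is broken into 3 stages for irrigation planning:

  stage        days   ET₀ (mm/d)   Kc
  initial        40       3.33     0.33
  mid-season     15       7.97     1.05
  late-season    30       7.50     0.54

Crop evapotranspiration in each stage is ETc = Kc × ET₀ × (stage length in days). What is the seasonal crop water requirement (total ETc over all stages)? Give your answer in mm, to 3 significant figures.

291 mm

initial: 0.33 × 3.33 × 40 = 43.96 mm
mid-season: 1.05 × 7.97 × 15 = 125.53 mm
late-season: 0.54 × 7.50 × 30 = 121.50 mm
Seasonal total = 290.99 mm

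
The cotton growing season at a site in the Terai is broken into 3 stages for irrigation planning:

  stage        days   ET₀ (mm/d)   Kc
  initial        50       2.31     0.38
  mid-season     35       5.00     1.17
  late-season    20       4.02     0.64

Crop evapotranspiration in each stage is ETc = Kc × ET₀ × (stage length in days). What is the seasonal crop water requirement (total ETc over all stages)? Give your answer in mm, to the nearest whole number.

initial: 0.38 × 2.31 × 50 = 43.89 mm
mid-season: 1.17 × 5.00 × 35 = 204.75 mm
late-season: 0.64 × 4.02 × 20 = 51.46 mm
Seasonal total = 300.10 mm

300 mm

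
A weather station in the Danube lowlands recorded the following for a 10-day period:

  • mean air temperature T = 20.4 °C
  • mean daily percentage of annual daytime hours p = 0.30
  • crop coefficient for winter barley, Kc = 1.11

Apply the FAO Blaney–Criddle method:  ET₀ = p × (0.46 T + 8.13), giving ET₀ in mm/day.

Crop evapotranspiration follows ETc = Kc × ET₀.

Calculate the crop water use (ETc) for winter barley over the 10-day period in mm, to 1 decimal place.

58.3 mm

ET₀ = 0.30 × (0.46 × 20.4 + 8.13) = 0.30 × 17.514 = 5.2542 mm/d
ETc = Kc × ET₀ = 1.11 × 5.2542 = 5.8322 mm/d
Over 10 days: 5.8322 × 10 = 58.322 mm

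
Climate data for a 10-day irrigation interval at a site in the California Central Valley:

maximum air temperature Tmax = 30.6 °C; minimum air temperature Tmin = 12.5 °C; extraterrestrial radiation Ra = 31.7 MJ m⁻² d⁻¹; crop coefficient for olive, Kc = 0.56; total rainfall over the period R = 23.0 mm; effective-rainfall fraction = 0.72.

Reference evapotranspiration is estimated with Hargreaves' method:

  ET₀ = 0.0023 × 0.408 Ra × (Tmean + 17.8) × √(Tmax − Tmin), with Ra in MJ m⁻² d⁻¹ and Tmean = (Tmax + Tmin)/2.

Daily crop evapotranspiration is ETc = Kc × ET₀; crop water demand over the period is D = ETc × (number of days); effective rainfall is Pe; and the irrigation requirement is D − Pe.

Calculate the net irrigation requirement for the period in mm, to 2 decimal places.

Tmean = (30.6 + 12.5)/2 = 21.55 °C
0.408 Ra = 0.408 × 31.7 = 12.9336 mm/d equivalent
ET₀ = 0.0023 × 12.9336 × (21.55 + 17.8) × √18.1 = 0.0023 × 12.9336 × 39.35 × 4.2544 = 4.9800 mm/d
ETc = Kc × ET₀ = 0.56 × 4.9800 = 2.7888 mm/d
Crop demand D = ETc × 10 d = 2.7888 × 10 = 27.888 mm
Pe = 0.72 × 23.0 = 16.560 mm
D − Pe = 27.888 − 16.560 = 11.328 mm

11.33 mm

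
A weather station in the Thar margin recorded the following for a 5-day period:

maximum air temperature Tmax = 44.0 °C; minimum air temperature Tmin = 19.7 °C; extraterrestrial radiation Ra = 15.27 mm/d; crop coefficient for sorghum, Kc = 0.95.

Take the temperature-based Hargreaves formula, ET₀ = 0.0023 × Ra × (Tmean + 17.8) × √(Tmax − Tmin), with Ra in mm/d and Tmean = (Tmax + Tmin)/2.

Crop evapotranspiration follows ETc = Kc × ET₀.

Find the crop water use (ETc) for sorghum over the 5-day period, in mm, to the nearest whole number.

Tmean = (44.0 + 19.7)/2 = 31.85 °C
ET₀ = 0.0023 × 15.27 × (31.85 + 17.8) × √24.3 = 0.0023 × 15.27 × 49.65 × 4.9295 = 8.5959 mm/d
ETc = Kc × ET₀ = 0.95 × 8.5959 = 8.1661 mm/d
Over 5 days: 8.1661 × 5 = 40.831 mm

41 mm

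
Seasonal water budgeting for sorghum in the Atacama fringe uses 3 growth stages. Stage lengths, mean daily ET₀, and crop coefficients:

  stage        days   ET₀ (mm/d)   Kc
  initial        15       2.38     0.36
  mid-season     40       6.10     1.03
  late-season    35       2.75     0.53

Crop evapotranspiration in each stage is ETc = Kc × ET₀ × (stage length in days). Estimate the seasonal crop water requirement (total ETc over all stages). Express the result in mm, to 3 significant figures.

315 mm

initial: 0.36 × 2.38 × 15 = 12.85 mm
mid-season: 1.03 × 6.10 × 40 = 251.32 mm
late-season: 0.53 × 2.75 × 35 = 51.01 mm
Seasonal total = 315.18 mm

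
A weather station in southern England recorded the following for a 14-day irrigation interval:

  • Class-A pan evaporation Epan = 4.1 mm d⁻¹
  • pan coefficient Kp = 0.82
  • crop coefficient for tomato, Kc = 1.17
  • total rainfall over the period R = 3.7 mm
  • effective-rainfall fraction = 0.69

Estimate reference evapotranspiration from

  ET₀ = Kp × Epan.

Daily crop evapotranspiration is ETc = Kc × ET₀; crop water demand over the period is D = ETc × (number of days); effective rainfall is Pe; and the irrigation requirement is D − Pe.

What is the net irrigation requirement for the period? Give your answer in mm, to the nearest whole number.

ET₀ = 0.82 × 4.1 = 3.3620 mm/d
ETc = Kc × ET₀ = 1.17 × 3.3620 = 3.9335 mm/d
Crop demand D = ETc × 14 d = 3.9335 × 14 = 55.069 mm
Pe = 0.69 × 3.7 = 2.553 mm
D − Pe = 55.069 − 2.553 = 52.516 mm

53 mm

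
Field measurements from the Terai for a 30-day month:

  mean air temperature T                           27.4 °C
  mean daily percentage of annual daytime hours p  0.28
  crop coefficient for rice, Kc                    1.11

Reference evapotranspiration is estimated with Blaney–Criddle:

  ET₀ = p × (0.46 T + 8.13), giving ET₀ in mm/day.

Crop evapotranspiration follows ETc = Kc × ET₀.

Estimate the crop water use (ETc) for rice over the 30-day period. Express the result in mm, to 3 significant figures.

193 mm

ET₀ = 0.28 × (0.46 × 27.4 + 8.13) = 0.28 × 20.734 = 5.8055 mm/d
ETc = Kc × ET₀ = 1.11 × 5.8055 = 6.4441 mm/d
Over 30 days: 6.4441 × 30 = 193.323 mm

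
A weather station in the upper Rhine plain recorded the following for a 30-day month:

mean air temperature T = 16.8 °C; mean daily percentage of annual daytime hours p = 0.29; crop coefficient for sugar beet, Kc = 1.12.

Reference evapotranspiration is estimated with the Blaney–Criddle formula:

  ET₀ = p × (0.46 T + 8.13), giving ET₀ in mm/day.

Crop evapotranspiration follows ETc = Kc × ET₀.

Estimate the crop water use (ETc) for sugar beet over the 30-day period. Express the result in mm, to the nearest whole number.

155 mm

ET₀ = 0.29 × (0.46 × 16.8 + 8.13) = 0.29 × 15.858 = 4.5988 mm/d
ETc = Kc × ET₀ = 1.12 × 4.5988 = 5.1507 mm/d
Over 30 days: 5.1507 × 30 = 154.521 mm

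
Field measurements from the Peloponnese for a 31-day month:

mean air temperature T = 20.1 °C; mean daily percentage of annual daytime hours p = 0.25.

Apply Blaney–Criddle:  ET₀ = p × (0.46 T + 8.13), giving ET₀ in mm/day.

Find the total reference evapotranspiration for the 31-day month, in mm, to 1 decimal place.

ET₀ = 0.25 × (0.46 × 20.1 + 8.13) = 0.25 × 17.376 = 4.3440 mm/d
Monthly total = 4.3440 × 31 = 134.664 mm

134.7 mm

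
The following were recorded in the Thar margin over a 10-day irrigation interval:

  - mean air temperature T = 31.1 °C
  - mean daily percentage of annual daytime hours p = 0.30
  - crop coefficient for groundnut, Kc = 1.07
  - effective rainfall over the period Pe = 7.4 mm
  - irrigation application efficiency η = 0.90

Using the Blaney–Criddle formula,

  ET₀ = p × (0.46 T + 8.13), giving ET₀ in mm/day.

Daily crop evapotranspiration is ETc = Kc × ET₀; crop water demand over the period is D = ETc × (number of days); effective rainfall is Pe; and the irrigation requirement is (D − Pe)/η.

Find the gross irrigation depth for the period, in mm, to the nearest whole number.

ET₀ = 0.30 × (0.46 × 31.1 + 8.13) = 0.30 × 22.436 = 6.7308 mm/d
ETc = Kc × ET₀ = 1.07 × 6.7308 = 7.2020 mm/d
Crop demand D = ETc × 10 d = 7.2020 × 10 = 72.020 mm
D − Pe = 72.020 − 7.4 = 64.620 mm
Gross irrigation = 64.620 / 0.90 = 71.800 mm

72 mm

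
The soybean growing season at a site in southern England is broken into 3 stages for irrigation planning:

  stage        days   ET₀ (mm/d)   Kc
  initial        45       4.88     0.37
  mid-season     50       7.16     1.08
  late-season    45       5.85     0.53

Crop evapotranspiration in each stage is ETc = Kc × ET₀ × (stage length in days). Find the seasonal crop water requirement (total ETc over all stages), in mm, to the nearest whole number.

607 mm

initial: 0.37 × 4.88 × 45 = 81.25 mm
mid-season: 1.08 × 7.16 × 50 = 386.64 mm
late-season: 0.53 × 5.85 × 45 = 139.52 mm
Seasonal total = 607.41 mm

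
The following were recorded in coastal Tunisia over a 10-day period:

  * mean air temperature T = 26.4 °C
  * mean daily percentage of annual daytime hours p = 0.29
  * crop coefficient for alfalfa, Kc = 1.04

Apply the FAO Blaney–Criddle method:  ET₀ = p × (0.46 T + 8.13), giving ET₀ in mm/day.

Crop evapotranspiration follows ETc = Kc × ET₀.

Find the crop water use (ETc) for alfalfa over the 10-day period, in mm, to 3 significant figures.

ET₀ = 0.29 × (0.46 × 26.4 + 8.13) = 0.29 × 20.274 = 5.8795 mm/d
ETc = Kc × ET₀ = 1.04 × 5.8795 = 6.1147 mm/d
Over 10 days: 6.1147 × 10 = 61.147 mm

61.1 mm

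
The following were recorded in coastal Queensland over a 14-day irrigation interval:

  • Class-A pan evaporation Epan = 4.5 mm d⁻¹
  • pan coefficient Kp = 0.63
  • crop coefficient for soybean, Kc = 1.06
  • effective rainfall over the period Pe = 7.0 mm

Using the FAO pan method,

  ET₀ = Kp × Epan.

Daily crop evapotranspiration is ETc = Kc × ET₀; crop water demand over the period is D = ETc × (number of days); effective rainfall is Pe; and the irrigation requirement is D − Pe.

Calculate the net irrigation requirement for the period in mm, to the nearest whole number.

35 mm

ET₀ = 0.63 × 4.5 = 2.8350 mm/d
ETc = Kc × ET₀ = 1.06 × 2.8350 = 3.0051 mm/d
Crop demand D = ETc × 14 d = 3.0051 × 14 = 42.071 mm
D − Pe = 42.071 − 7.0 = 35.071 mm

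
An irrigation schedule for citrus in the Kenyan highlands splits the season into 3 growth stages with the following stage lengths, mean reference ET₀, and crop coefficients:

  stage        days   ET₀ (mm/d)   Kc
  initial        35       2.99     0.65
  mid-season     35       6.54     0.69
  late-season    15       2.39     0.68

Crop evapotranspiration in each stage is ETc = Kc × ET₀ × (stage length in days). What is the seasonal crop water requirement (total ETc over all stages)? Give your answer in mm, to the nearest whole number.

initial: 0.65 × 2.99 × 35 = 68.02 mm
mid-season: 0.69 × 6.54 × 35 = 157.94 mm
late-season: 0.68 × 2.39 × 15 = 24.38 mm
Seasonal total = 250.34 mm

250 mm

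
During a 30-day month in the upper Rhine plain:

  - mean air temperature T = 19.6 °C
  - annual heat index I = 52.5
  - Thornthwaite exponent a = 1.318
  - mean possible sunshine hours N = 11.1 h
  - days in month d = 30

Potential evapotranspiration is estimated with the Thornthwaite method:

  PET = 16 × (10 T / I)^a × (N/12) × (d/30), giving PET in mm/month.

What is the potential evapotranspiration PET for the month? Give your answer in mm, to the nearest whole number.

84 mm

10T/I = 10 × 19.6 / 52.5 = 3.7333
(10T/I)^a = 3.7333^1.318 = 5.6757
Uncorrected PET = 16 × 5.6757 = 90.811 mm
Correction = (N/12)(d/30) = (11.1/12)(30/30) = 0.9250
PET = 90.811 × 0.9250 = 84.000 mm/month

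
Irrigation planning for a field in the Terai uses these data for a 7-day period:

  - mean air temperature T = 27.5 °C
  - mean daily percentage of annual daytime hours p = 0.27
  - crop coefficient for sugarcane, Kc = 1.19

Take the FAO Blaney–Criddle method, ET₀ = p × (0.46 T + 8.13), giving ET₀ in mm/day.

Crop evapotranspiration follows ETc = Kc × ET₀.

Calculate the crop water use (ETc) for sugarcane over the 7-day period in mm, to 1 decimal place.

ET₀ = 0.27 × (0.46 × 27.5 + 8.13) = 0.27 × 20.780 = 5.6106 mm/d
ETc = Kc × ET₀ = 1.19 × 5.6106 = 6.6766 mm/d
Over 7 days: 6.6766 × 7 = 46.736 mm

46.7 mm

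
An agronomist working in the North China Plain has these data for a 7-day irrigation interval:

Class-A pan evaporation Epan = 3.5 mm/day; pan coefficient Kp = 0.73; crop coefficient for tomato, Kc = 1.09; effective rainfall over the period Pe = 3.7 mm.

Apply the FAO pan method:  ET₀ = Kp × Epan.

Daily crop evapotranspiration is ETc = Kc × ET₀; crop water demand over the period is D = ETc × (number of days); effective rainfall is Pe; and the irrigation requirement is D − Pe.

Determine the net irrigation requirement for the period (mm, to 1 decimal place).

ET₀ = 0.73 × 3.5 = 2.5550 mm/d
ETc = Kc × ET₀ = 1.09 × 2.5550 = 2.7850 mm/d
Crop demand D = ETc × 7 d = 2.7850 × 7 = 19.495 mm
D − Pe = 19.495 − 3.7 = 15.795 mm

15.8 mm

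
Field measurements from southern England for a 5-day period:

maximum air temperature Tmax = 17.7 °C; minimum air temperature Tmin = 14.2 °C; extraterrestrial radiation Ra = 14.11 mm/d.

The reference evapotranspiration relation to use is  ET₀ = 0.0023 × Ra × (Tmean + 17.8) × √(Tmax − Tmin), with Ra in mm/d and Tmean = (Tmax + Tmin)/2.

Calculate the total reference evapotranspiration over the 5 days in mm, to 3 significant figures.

10.2 mm

Tmean = (17.7 + 14.2)/2 = 15.95 °C
ET₀ = 0.0023 × 14.11 × (15.95 + 17.8) × √3.5 = 0.0023 × 14.11 × 33.75 × 1.8708 = 2.0491 mm/d
Over 5 days: 2.0491 × 5 = 10.246 mm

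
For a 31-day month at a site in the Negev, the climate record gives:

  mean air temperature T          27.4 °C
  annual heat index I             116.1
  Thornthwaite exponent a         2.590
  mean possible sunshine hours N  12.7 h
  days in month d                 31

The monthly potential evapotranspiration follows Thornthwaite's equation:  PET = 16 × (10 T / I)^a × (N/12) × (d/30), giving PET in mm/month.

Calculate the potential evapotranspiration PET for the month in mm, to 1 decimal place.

161.7 mm

10T/I = 10 × 27.4 / 116.1 = 2.3600
(10T/I)^a = 2.3600^2.590 = 9.2436
Uncorrected PET = 16 × 9.2436 = 147.898 mm
Correction = (N/12)(d/30) = (12.7/12)(31/30) = 1.0936
PET = 147.898 × 1.0936 = 161.741 mm/month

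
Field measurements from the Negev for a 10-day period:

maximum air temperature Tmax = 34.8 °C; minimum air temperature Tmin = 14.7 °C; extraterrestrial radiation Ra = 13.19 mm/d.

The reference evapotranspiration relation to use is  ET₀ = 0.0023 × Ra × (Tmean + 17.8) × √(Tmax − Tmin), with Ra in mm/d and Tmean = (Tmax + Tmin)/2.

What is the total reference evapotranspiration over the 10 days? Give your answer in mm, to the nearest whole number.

58 mm

Tmean = (34.8 + 14.7)/2 = 24.75 °C
ET₀ = 0.0023 × 13.19 × (24.75 + 17.8) × √20.1 = 0.0023 × 13.19 × 42.55 × 4.4833 = 5.7872 mm/d
Over 10 days: 5.7872 × 10 = 57.872 mm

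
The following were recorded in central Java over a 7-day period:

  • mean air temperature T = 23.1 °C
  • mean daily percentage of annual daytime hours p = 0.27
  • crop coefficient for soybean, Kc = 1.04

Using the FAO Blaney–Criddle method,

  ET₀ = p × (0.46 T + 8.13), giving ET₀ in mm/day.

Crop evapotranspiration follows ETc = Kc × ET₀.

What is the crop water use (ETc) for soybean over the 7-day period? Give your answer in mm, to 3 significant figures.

ET₀ = 0.27 × (0.46 × 23.1 + 8.13) = 0.27 × 18.756 = 5.0641 mm/d
ETc = Kc × ET₀ = 1.04 × 5.0641 = 5.2667 mm/d
Over 7 days: 5.2667 × 7 = 36.867 mm

36.9 mm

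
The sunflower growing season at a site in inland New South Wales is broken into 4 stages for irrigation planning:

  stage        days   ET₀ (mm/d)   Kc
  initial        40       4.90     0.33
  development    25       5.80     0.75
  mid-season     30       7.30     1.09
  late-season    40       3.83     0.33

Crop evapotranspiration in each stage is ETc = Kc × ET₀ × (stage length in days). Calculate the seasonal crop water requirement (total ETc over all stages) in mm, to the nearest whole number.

initial: 0.33 × 4.90 × 40 = 64.68 mm
development: 0.75 × 5.80 × 25 = 108.75 mm
mid-season: 1.09 × 7.30 × 30 = 238.71 mm
late-season: 0.33 × 3.83 × 40 = 50.56 mm
Seasonal total = 462.70 mm

463 mm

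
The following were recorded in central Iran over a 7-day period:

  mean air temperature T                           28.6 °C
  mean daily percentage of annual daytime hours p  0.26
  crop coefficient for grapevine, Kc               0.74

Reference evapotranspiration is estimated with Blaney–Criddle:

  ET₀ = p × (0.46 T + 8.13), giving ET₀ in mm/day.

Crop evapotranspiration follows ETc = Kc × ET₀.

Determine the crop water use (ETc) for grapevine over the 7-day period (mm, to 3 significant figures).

28.7 mm

ET₀ = 0.26 × (0.46 × 28.6 + 8.13) = 0.26 × 21.286 = 5.5344 mm/d
ETc = Kc × ET₀ = 0.74 × 5.5344 = 4.0955 mm/d
Over 7 days: 4.0955 × 7 = 28.669 mm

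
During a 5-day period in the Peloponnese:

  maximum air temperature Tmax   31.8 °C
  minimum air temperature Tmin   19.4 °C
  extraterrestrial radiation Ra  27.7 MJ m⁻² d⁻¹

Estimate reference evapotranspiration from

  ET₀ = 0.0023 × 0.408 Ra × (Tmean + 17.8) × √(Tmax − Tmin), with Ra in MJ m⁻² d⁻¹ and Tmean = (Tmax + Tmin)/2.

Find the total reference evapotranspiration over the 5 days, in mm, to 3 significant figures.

Tmean = (31.8 + 19.4)/2 = 25.60 °C
0.408 Ra = 0.408 × 27.7 = 11.3016 mm/d equivalent
ET₀ = 0.0023 × 11.3016 × (25.60 + 17.8) × √12.4 = 0.0023 × 11.3016 × 43.40 × 3.5214 = 3.9726 mm/d
Over 5 days: 3.9726 × 5 = 19.863 mm

19.9 mm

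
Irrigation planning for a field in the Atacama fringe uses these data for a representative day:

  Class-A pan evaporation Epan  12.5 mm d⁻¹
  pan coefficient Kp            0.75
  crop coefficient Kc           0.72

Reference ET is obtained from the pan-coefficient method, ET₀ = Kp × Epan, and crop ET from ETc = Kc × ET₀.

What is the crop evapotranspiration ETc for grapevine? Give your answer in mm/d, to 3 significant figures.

6.75 mm/d

ET₀ = 0.75 × 12.5 = 9.3750 mm/d
ETc = Kc × ET₀ = 0.72 × 9.3750 = 6.7500 mm/d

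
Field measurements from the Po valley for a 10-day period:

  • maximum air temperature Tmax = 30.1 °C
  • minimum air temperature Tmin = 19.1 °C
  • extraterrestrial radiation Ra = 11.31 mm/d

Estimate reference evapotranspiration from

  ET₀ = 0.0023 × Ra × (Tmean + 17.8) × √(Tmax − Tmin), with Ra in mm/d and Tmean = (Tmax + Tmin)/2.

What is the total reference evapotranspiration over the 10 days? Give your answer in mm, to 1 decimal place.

36.6 mm

Tmean = (30.1 + 19.1)/2 = 24.60 °C
ET₀ = 0.0023 × 11.31 × (24.60 + 17.8) × √11.0 = 0.0023 × 11.31 × 42.40 × 3.3166 = 3.6580 mm/d
Over 10 days: 3.6580 × 10 = 36.580 mm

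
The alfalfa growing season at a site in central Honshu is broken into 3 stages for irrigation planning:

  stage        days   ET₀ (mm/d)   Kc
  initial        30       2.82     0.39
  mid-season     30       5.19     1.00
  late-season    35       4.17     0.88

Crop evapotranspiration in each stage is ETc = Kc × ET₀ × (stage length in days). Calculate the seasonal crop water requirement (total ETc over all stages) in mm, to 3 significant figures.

initial: 0.39 × 2.82 × 30 = 32.99 mm
mid-season: 1.00 × 5.19 × 30 = 155.70 mm
late-season: 0.88 × 4.17 × 35 = 128.44 mm
Seasonal total = 317.13 mm

317 mm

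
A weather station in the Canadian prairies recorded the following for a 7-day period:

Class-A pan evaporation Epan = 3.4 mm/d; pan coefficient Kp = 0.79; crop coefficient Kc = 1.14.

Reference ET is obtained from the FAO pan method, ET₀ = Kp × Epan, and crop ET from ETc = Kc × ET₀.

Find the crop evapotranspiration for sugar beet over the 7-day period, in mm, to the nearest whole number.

21 mm

ET₀ = 0.79 × 3.4 = 2.6860 mm/d
ETc = Kc × ET₀ = 1.14 × 2.6860 = 3.0620 mm/d
Over 7 days: 3.0620 × 7 = 21.434 mm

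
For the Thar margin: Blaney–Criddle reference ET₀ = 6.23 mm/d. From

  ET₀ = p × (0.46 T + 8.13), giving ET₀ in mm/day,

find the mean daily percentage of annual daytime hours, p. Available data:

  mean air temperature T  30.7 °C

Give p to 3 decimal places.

0.280

p = ET₀ / (0.46 T + 8.13) = 6.23 / (0.46 × 30.7 + 8.13) = 6.23 / 22.252 = 0.2800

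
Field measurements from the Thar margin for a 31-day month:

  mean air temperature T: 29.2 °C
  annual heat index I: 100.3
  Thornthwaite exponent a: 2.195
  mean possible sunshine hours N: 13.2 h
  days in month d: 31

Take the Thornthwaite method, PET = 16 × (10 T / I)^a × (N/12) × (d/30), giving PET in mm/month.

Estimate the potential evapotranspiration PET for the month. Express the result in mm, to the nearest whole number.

10T/I = 10 × 29.2 / 100.3 = 2.9113
(10T/I)^a = 2.9113^2.195 = 10.4393
Uncorrected PET = 16 × 10.4393 = 167.029 mm
Correction = (N/12)(d/30) = (13.2/12)(31/30) = 1.1367
PET = 167.029 × 1.1367 = 189.862 mm/month

190 mm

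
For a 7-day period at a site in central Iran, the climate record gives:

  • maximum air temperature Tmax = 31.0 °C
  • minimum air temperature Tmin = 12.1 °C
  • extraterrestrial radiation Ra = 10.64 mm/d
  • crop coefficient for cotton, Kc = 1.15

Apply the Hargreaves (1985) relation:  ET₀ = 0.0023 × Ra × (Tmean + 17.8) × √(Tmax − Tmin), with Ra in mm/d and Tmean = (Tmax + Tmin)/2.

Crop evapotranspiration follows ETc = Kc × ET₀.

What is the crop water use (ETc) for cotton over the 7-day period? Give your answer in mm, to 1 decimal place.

Tmean = (31.0 + 12.1)/2 = 21.55 °C
ET₀ = 0.0023 × 10.64 × (21.55 + 17.8) × √18.9 = 0.0023 × 10.64 × 39.35 × 4.3474 = 4.1864 mm/d
ETc = Kc × ET₀ = 1.15 × 4.1864 = 4.8144 mm/d
Over 7 days: 4.8144 × 7 = 33.701 mm

33.7 mm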